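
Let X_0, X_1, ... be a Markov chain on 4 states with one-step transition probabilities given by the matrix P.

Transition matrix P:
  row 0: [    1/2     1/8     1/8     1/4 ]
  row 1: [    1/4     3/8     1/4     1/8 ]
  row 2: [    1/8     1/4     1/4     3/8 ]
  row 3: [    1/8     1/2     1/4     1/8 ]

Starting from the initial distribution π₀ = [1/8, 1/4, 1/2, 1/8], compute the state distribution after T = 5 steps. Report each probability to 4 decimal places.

π = [0.2612, 0.3092, 0.2175, 0.2120]

t=0: π = [0.1250, 0.2500, 0.5000, 0.1250]
t=1: π = [0.2031, 0.2969, 0.2344, 0.2656]
t=2: π = [0.2383, 0.3281, 0.2246, 0.2090]
t=3: π = [0.2554, 0.3135, 0.2202, 0.2109]
t=4: π = [0.2599, 0.3100, 0.2181, 0.2120]
t=5: π = [0.2612, 0.3092, 0.2175, 0.2120]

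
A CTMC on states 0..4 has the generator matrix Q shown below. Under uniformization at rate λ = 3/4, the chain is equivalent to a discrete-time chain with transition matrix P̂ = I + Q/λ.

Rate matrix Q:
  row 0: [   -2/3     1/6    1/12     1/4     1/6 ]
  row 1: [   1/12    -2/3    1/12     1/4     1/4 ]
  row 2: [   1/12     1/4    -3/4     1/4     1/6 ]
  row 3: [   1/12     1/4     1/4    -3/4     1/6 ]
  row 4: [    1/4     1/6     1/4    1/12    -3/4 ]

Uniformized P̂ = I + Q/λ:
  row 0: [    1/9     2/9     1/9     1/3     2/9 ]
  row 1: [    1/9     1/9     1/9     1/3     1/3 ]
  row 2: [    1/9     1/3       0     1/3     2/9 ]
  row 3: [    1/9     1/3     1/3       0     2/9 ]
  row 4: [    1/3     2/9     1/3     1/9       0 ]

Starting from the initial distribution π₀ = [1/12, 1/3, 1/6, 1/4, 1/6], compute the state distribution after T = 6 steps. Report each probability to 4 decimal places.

t=0: π = [0.0833, 0.3333, 0.1667, 0.2500, 0.1667]
t=1: π = [0.1481, 0.2315, 0.1852, 0.2130, 0.2222]
t=2: π = [0.1605, 0.2407, 0.1872, 0.2130, 0.1986]
t=3: π = [0.1552, 0.2399, 0.1818, 0.2182, 0.2048]
t=4: π = [0.1566, 0.2400, 0.1849, 0.2151, 0.2034]
t=5: π = [0.1563, 0.2400, 0.1835, 0.2165, 0.2037]
t=6: π = [0.1564, 0.2400, 0.1841, 0.2159, 0.2036]

π = [0.1564, 0.2400, 0.1841, 0.2159, 0.2036]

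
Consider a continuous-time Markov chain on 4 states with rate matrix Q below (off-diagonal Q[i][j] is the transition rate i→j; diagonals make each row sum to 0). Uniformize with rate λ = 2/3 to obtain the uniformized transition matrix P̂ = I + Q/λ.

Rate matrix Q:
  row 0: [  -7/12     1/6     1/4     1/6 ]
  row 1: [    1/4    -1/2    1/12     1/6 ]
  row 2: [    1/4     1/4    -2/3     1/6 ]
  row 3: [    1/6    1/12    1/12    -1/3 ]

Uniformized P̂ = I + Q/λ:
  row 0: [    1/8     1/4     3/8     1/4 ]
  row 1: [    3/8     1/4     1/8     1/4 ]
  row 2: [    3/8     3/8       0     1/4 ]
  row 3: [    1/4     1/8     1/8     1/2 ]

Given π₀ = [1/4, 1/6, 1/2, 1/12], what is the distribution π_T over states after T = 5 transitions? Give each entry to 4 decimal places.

t=0: π = [0.2500, 0.1667, 0.5000, 0.0833]
t=1: π = [0.3021, 0.3021, 0.1250, 0.2708]
t=2: π = [0.2656, 0.2318, 0.1849, 0.3177]
t=3: π = [0.2689, 0.2334, 0.1683, 0.3294]
t=4: π = [0.2666, 0.2299, 0.1712, 0.3324]
t=5: π = [0.2668, 0.2299, 0.1703, 0.3331]

π = [0.2668, 0.2299, 0.1703, 0.3331]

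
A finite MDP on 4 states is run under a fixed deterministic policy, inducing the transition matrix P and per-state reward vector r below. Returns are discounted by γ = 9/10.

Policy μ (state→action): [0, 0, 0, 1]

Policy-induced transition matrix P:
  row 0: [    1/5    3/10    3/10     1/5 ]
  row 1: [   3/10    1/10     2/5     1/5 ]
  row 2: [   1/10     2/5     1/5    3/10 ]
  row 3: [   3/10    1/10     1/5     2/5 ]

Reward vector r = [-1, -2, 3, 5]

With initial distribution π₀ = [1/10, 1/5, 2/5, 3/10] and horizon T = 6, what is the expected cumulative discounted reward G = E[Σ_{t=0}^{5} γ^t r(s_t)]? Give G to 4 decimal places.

G = 7.9259

t=0: π = [0.1000, 0.2000, 0.4000, 0.3000], E[r] = 2.2000, γ^t·E[r] = 2.200000, running G = 2.200000
t=1: π = [0.2100, 0.2400, 0.2500, 0.3000], E[r] = 1.5600, γ^t·E[r] = 1.404000, running G = 3.604000
t=2: π = [0.2290, 0.2170, 0.2690, 0.2850], E[r] = 1.5690, γ^t·E[r] = 1.270890, running G = 4.874890
t=3: π = [0.2233, 0.2265, 0.2663, 0.2839], E[r] = 1.5421, γ^t·E[r] = 1.124191, running G = 5.999081
t=4: π = [0.2244, 0.2246, 0.2676, 0.2834], E[r] = 1.5464, γ^t·E[r] = 1.014613, running G = 7.013694
t=5: π = [0.2240, 0.2252, 0.2674, 0.2834], E[r] = 1.5449, γ^t·E[r] = 0.912250, running G = 7.925943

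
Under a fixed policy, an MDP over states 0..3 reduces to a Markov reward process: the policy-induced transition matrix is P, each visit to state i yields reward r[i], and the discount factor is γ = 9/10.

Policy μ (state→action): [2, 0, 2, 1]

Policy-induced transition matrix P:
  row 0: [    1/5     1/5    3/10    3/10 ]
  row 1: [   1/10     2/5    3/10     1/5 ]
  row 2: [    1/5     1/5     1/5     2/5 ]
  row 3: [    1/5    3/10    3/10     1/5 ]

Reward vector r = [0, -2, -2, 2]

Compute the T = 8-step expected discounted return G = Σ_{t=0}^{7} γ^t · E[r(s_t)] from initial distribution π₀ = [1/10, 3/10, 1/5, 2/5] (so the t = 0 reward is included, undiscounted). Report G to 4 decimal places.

t=0: π = [0.1000, 0.3000, 0.2000, 0.4000], E[r] = -0.2000, γ^t·E[r] = -0.200000, running G = -0.200000
t=1: π = [0.1700, 0.3000, 0.2800, 0.2500], E[r] = -0.6600, γ^t·E[r] = -0.594000, running G = -0.794000
t=2: π = [0.1700, 0.2850, 0.2720, 0.2730], E[r] = -0.5680, γ^t·E[r] = -0.460080, running G = -1.254080
t=3: π = [0.1715, 0.2843, 0.2728, 0.2714], E[r] = -0.5714, γ^t·E[r] = -0.416551, running G = -1.670631
t=4: π = [0.1716, 0.2840, 0.2727, 0.2717], E[r] = -0.5700, γ^t·E[r] = -0.373990, running G = -2.044621
t=5: π = [0.1716, 0.2840, 0.2727, 0.2717], E[r] = -0.5700, γ^t·E[r] = -0.336577, running G = -2.381198
t=6: π = [0.1716, 0.2840, 0.2727, 0.2717], E[r] = -0.5700, γ^t·E[r] = -0.302906, running G = -2.684104
t=7: π = [0.1716, 0.2840, 0.2727, 0.2717], E[r] = -0.5700, γ^t·E[r] = -0.272615, running G = -2.956719

G = -2.9567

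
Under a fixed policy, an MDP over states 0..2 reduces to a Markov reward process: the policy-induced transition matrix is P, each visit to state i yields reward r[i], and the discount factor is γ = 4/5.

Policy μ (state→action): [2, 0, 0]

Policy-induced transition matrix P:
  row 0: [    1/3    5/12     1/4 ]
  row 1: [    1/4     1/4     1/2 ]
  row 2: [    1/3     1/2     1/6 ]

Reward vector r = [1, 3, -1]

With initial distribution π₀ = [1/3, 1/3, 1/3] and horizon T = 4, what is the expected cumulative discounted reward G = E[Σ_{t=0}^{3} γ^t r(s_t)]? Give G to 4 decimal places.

t=0: π = [0.3333, 0.3333, 0.3333], E[r] = 1.0000, γ^t·E[r] = 1.000000, running G = 1.000000
t=1: π = [0.3056, 0.3889, 0.3056], E[r] = 1.1667, γ^t·E[r] = 0.933333, running G = 1.933333
t=2: π = [0.3009, 0.3773, 0.3218], E[r] = 1.1111, γ^t·E[r] = 0.711111, running G = 2.644444
t=3: π = [0.3019, 0.3806, 0.3175], E[r] = 1.1262, γ^t·E[r] = 0.576593, running G = 3.221037

G = 3.2210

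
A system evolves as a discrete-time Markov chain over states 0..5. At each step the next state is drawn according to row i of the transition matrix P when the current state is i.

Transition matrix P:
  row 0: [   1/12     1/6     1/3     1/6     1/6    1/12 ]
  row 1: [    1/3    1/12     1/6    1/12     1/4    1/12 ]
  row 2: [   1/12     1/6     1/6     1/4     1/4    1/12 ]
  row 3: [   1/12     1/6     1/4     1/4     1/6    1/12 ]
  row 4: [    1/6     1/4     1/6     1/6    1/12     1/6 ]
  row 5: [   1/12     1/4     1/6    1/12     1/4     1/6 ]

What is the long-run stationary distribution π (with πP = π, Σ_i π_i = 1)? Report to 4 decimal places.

π = [0.1435, 0.1769, 0.2051, 0.1745, 0.1916, 0.1083]

Balance equations π_j = Σ_i π_i·P[i][j]:
  π_0 = 1/12·π_0 + 1/3·π_1 + 1/12·π_2 + 1/12·π_3 + 1/6·π_4 + 1/12·π_5
  π_1 = 1/6·π_0 + 1/12·π_1 + 1/6·π_2 + 1/6·π_3 + 1/4·π_4 + 1/4·π_5
  π_2 = 1/3·π_0 + 1/6·π_1 + 1/6·π_2 + 1/4·π_3 + 1/6·π_4 + 1/6·π_5
  π_3 = 1/6·π_0 + 1/12·π_1 + 1/4·π_2 + 1/4·π_3 + 1/6·π_4 + 1/12·π_5
  π_4 = 1/6·π_0 + 1/4·π_1 + 1/4·π_2 + 1/6·π_3 + 1/12·π_4 + 1/4·π_5
  normalize: π_0 + π_1 + π_2 + π_3 + π_4 + π_5 = 1
Solving the linear system gives exactly π = [41327/287941, 50941/287941, 59066/287941, 50256/287941, 55160/287941, 31191/287941].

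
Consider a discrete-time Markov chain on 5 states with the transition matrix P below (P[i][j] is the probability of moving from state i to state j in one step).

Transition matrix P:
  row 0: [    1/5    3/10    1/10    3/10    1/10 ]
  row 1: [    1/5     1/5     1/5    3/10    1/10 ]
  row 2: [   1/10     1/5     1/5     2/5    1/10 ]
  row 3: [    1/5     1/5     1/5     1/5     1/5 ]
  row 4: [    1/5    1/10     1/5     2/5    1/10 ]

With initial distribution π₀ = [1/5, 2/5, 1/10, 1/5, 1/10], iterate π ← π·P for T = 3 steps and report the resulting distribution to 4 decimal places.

π = [0.1819, 0.2052, 0.1818, 0.3011, 0.1300]

t=0: π = [0.2000, 0.4000, 0.1000, 0.2000, 0.1000]
t=1: π = [0.1900, 0.2100, 0.1800, 0.3000, 0.1200]
t=2: π = [0.1820, 0.2070, 0.1810, 0.3000, 0.1300]
t=3: π = [0.1819, 0.2052, 0.1818, 0.3011, 0.1300]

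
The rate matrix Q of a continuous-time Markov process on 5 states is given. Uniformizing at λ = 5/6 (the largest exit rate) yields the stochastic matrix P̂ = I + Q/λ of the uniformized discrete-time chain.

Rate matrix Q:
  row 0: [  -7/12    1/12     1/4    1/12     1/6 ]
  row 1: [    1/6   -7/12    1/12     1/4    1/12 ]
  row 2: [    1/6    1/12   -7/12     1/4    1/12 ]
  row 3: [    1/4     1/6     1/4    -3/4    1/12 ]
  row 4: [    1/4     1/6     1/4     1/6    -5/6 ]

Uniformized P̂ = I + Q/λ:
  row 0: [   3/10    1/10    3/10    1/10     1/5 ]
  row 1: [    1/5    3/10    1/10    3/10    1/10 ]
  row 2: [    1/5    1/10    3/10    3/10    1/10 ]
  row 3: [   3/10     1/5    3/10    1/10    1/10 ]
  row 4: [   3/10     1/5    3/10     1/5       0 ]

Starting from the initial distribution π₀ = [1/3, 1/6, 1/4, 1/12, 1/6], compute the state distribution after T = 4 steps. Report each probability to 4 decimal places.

π = [0.2569, 0.1640, 0.2673, 0.1977, 0.1143]

t=0: π = [0.3333, 0.1667, 0.2500, 0.0833, 0.1667]
t=1: π = [0.2583, 0.1583, 0.2667, 0.2000, 0.1167]
t=2: π = [0.2575, 0.1633, 0.2683, 0.1967, 0.1142]
t=3: π = [0.2568, 0.1638, 0.2673, 0.1978, 0.1143]
t=4: π = [0.2569, 0.1640, 0.2673, 0.1977, 0.1143]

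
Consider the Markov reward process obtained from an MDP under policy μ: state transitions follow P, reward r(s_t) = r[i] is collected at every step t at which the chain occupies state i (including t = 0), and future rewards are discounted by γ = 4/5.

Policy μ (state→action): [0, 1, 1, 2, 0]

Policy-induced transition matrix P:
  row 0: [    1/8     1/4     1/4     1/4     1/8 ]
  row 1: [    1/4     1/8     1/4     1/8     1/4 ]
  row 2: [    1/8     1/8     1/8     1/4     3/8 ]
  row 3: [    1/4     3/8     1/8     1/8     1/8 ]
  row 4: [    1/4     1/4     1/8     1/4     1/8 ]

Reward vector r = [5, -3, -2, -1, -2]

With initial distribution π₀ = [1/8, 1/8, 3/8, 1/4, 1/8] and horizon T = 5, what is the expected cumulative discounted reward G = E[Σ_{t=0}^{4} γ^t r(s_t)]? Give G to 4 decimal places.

t=0: π = [0.1250, 0.1250, 0.3750, 0.2500, 0.1250], E[r] = -1.0000, γ^t·E[r] = -1.000000, running G = -1.000000
t=1: π = [0.1875, 0.2188, 0.1563, 0.2031, 0.2344], E[r] = -0.7031, γ^t·E[r] = -0.562500, running G = -1.562500
t=2: π = [0.2070, 0.2285, 0.1758, 0.1973, 0.1914], E[r] = -0.5820, γ^t·E[r] = -0.372500, running G = -1.935000
t=3: π = [0.2021, 0.2241, 0.1794, 0.1968, 0.1975], E[r] = -0.6123, γ^t·E[r] = -0.313500, running G = -2.248500
t=4: π = [0.2023, 0.2242, 0.1783, 0.1974, 0.1979], E[r] = -0.6107, γ^t·E[r] = -0.250125, running G = -2.498625

G = -2.4986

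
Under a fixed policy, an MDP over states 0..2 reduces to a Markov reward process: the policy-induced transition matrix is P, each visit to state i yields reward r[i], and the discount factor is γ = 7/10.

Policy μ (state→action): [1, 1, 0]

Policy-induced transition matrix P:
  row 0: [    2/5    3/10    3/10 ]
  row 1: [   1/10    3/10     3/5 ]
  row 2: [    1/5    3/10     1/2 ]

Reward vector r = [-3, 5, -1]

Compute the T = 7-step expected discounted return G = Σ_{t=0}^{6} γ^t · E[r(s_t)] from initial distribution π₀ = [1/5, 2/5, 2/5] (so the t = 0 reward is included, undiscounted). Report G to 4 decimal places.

t=0: π = [0.2000, 0.4000, 0.4000], E[r] = 1.0000, γ^t·E[r] = 1.000000, running G = 1.000000
t=1: π = [0.2000, 0.3000, 0.5000], E[r] = 0.4000, γ^t·E[r] = 0.280000, running G = 1.280000
t=2: π = [0.2100, 0.3000, 0.4900], E[r] = 0.3800, γ^t·E[r] = 0.186200, running G = 1.466200
t=3: π = [0.2120, 0.3000, 0.4880], E[r] = 0.3760, γ^t·E[r] = 0.128968, running G = 1.595168
t=4: π = [0.2124, 0.3000, 0.4876], E[r] = 0.3752, γ^t·E[r] = 0.090086, running G = 1.685254
t=5: π = [0.2125, 0.3000, 0.4875], E[r] = 0.3750, γ^t·E[r] = 0.063033, running G = 1.748286
t=6: π = [0.2125, 0.3000, 0.4875], E[r] = 0.3750, γ^t·E[r] = 0.044119, running G = 1.792406

G = 1.7924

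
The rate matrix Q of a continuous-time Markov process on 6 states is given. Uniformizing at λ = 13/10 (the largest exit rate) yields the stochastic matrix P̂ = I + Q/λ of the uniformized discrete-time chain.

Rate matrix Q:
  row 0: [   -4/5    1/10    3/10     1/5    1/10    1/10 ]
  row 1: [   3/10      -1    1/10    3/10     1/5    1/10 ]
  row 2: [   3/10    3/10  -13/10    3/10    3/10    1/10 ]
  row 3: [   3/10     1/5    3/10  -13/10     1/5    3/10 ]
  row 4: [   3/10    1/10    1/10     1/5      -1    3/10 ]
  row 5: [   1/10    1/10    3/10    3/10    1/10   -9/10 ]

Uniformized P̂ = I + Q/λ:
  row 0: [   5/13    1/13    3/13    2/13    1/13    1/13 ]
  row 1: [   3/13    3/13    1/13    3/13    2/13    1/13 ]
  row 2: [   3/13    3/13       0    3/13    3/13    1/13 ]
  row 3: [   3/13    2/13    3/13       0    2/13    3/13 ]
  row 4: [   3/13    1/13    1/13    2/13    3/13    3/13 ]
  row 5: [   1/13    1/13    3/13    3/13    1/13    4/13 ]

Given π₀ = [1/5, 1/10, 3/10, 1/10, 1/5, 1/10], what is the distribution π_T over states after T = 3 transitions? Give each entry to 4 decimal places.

t=0: π = [0.2000, 0.1000, 0.3000, 0.1000, 0.2000, 0.1000]
t=1: π = [0.2462, 0.1462, 0.1154, 0.1769, 0.1692, 0.1462]
t=2: π = [0.2462, 0.1308, 0.1556, 0.1580, 0.1456, 0.1639]
t=3: π = [0.2434, 0.1331, 0.1523, 0.1642, 0.1455, 0.1614]

π = [0.2434, 0.1331, 0.1523, 0.1642, 0.1455, 0.1614]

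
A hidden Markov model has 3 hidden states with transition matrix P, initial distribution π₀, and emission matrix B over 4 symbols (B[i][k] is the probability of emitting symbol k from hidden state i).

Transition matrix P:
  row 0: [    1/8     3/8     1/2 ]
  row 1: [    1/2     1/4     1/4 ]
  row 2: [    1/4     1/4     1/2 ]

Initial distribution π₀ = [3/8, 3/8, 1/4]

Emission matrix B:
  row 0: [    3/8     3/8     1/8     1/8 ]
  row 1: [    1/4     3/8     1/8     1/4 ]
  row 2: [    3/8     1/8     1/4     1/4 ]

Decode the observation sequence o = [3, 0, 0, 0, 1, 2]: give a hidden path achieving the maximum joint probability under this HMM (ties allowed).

path = [1, 0, 2, 2, 0, 2]

t=0: δ = [4.688e-02, 9.375e-02, 6.250e-02]  (obs o_0=3)
t=1: δ = [1.758e-02, 5.859e-03, 1.172e-02]  ψ = [1, 1, 2]  (obs o_1=0)
t=2: δ = [1.099e-03, 1.648e-03, 3.296e-03]  ψ = [1, 0, 0]  (obs o_2=0)
t=3: δ = [3.090e-04, 2.060e-04, 6.180e-04]  ψ = [1, 2, 2]  (obs o_3=0)
t=4: δ = [5.794e-05, 5.794e-05, 3.862e-05]  ψ = [2, 2, 2]  (obs o_4=1)
t=5: δ = [3.621e-06, 2.716e-06, 7.242e-06]  ψ = [1, 0, 0]  (obs o_5=2)
backtrack: best end state = 2; path = [1, 0, 2, 2, 0, 2]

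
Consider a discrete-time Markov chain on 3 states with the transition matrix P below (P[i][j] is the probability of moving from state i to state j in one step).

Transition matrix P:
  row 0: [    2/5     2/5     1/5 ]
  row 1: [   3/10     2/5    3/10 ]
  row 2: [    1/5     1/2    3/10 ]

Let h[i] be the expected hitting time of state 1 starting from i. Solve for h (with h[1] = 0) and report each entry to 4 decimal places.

First-step conditioning: h[1] = 0; for i ≠ 1, h[i] = 1 + Σ_k P[i][k]·h[k].
  h[0] = 1 + 2/5·h[0] + 1/5·h[2]
  h[2] = 1 + 1/5·h[0] + 3/10·h[2]
Solving the 2×2 linear system over states ≠ 1 gives exactly h = [45/19, 0, 40/19] (h[1] = 0 is the target).

h = [2.3684, 0.0000, 2.1053]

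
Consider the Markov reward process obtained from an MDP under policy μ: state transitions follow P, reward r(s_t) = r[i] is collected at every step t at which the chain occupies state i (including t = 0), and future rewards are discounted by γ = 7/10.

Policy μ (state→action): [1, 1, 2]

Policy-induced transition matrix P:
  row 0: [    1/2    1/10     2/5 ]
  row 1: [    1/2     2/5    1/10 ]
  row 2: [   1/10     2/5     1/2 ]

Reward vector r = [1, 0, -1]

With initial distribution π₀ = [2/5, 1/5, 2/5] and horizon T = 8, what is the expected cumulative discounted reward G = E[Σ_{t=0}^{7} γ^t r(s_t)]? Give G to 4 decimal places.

t=0: π = [0.4000, 0.2000, 0.4000], E[r] = 0.0000, γ^t·E[r] = 0.000000, running G = 0.000000
t=1: π = [0.3400, 0.2800, 0.3800], E[r] = -0.0400, γ^t·E[r] = -0.028000, running G = -0.028000
t=2: π = [0.3480, 0.2980, 0.3540], E[r] = -0.0060, γ^t·E[r] = -0.002940, running G = -0.030940
t=3: π = [0.3584, 0.2956, 0.3460], E[r] = 0.0124, γ^t·E[r] = 0.004253, running G = -0.026687
t=4: π = [0.3616, 0.2925, 0.3459], E[r] = 0.0157, γ^t·E[r] = 0.003765, running G = -0.022922
t=5: π = [0.3616, 0.2915, 0.3468], E[r] = 0.0148, γ^t·E[r] = 0.002485, running G = -0.020437
t=6: π = [0.3613, 0.2915, 0.3472], E[r] = 0.0140, γ^t·E[r] = 0.001651, running G = -0.018786
t=7: π = [0.3611, 0.2916, 0.3473], E[r] = 0.0138, γ^t·E[r] = 0.001140, running G = -0.017647

G = -0.0176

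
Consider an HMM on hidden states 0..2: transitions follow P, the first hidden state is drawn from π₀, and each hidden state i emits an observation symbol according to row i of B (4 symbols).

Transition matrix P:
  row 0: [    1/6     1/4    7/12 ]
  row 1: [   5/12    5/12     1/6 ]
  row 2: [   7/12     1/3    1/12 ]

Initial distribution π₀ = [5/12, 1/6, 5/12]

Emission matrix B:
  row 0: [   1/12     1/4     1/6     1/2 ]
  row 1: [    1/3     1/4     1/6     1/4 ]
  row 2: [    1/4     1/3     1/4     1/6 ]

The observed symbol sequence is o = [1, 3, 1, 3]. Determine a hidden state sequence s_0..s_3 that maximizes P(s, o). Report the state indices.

path = [2, 0, 2, 0]

t=0: δ = [1.042e-01, 4.167e-02, 1.389e-01]  (obs o_0=1)
t=1: δ = [4.051e-02, 1.157e-02, 1.013e-02]  ψ = [2, 2, 0]  (obs o_1=3)
t=2: δ = [1.688e-03, 2.532e-03, 7.877e-03]  ψ = [0, 0, 0]  (obs o_2=1)
t=3: δ = [2.297e-03, 6.564e-04, 1.641e-04]  ψ = [2, 2, 0]  (obs o_3=3)
backtrack: best end state = 0; path = [2, 0, 2, 0]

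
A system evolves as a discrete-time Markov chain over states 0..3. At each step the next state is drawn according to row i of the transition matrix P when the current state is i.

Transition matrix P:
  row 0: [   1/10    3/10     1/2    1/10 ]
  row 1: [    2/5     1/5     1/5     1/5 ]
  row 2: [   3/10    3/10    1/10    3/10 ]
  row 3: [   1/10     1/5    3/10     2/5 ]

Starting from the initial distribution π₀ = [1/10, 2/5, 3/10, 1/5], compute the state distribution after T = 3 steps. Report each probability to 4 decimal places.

t=0: π = [0.1000, 0.4000, 0.3000, 0.2000]
t=1: π = [0.2800, 0.2400, 0.2200, 0.2600]
t=2: π = [0.2160, 0.2500, 0.2880, 0.2460]
t=3: π = [0.2326, 0.2504, 0.2606, 0.2564]

π = [0.2326, 0.2504, 0.2606, 0.2564]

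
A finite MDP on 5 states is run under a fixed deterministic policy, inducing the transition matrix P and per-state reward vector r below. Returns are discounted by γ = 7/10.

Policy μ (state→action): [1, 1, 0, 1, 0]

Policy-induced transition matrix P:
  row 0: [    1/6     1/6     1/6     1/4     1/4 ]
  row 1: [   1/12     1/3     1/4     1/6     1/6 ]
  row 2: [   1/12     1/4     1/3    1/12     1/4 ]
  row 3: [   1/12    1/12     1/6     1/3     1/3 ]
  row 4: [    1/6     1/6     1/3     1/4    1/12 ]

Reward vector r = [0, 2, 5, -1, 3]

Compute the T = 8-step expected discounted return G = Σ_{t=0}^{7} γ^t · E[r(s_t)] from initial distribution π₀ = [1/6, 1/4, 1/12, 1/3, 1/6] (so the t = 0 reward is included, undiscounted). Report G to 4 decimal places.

t=0: π = [0.1667, 0.2500, 0.0833, 0.3333, 0.1667], E[r] = 1.0833, γ^t·E[r] = 1.083333, running G = 1.083333
t=1: π = [0.1111, 0.1875, 0.2292, 0.2431, 0.2292], E[r] = 1.9653, γ^t·E[r] = 1.375694, running G = 2.459028
t=2: π = [0.1117, 0.1968, 0.2587, 0.2164, 0.2164], E[r] = 2.1198, γ^t·E[r] = 1.038698, running G = 3.497726
t=3: π = [0.1107, 0.2030, 0.2622, 0.2085, 0.2156], E[r] = 2.1554, γ^t·E[r] = 0.739296, running G = 4.237022
t=4: π = [0.1105, 0.2050, 0.2632, 0.2068, 0.2145], E[r] = 2.1629, γ^t·E[r] = 0.519309, running G = 4.756330
t=5: π = [0.1104, 0.2055, 0.2634, 0.2063, 0.2144], E[r] = 2.1648, γ^t·E[r] = 0.363844, running G = 5.120174
t=6: π = [0.1104, 0.2057, 0.2634, 0.2062, 0.2143], E[r] = 2.1653, γ^t·E[r] = 0.254745, running G = 5.374919
t=7: π = [0.1104, 0.2057, 0.2634, 0.2061, 0.2143], E[r] = 2.1654, γ^t·E[r] = 0.178331, running G = 5.553250

G = 5.5532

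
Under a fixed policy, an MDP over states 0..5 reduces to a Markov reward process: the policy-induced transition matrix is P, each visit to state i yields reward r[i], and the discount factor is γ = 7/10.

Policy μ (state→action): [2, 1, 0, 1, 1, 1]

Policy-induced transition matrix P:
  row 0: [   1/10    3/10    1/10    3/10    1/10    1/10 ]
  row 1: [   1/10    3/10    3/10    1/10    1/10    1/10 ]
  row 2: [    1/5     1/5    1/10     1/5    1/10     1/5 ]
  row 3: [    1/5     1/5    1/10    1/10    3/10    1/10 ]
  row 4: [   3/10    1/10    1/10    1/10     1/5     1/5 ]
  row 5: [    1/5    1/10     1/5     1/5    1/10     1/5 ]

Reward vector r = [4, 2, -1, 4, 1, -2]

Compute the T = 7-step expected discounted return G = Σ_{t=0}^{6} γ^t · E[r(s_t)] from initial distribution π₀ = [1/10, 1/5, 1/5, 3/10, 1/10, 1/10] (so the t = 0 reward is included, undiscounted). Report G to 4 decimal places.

t=0: π = [0.1000, 0.2000, 0.2000, 0.3000, 0.1000, 0.1000], E[r] = 1.7000, γ^t·E[r] = 1.700000, running G = 1.700000
t=1: π = [0.1800, 0.2100, 0.1500, 0.1500, 0.1700, 0.1400], E[r] = 1.4800, γ^t·E[r] = 1.036000, running G = 2.736000
t=2: π = [0.1780, 0.2080, 0.1560, 0.1650, 0.1470, 0.1460], E[r] = 1.4870, γ^t·E[r] = 0.728630, running G = 3.464630
t=3: π = [0.1761, 0.2093, 0.1562, 0.1658, 0.1477, 0.1449], E[r] = 1.4879, γ^t·E[r] = 0.510350, running G = 3.974980
t=4: π = [0.1762, 0.2093, 0.1564, 0.1653, 0.1479, 0.1449], E[r] = 1.4866, γ^t·E[r] = 0.356937, running G = 4.331917
t=5: π = [0.1762, 0.2093, 0.1563, 0.1654, 0.1479, 0.1449], E[r] = 1.4867, γ^t·E[r] = 0.249864, running G = 4.581781
t=6: π = [0.1762, 0.2093, 0.1563, 0.1654, 0.1479, 0.1449], E[r] = 1.4867, γ^t·E[r] = 0.174906, running G = 4.756687

G = 4.7567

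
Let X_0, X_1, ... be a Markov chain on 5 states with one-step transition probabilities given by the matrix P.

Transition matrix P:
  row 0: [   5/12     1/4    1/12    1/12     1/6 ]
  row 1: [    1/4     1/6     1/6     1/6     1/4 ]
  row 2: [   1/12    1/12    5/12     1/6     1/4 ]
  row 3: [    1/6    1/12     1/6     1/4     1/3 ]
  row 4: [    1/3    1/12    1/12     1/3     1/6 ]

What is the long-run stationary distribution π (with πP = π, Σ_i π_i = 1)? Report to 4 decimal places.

π = [0.2692, 0.1399, 0.1673, 0.1983, 0.2253]

Balance equations π_j = Σ_i π_i·P[i][j]:
  π_0 = 5/12·π_0 + 1/4·π_1 + 1/12·π_2 + 1/6·π_3 + 1/3·π_4
  π_1 = 1/4·π_0 + 1/6·π_1 + 1/12·π_2 + 1/12·π_3 + 1/12·π_4
  π_2 = 1/12·π_0 + 1/6·π_1 + 5/12·π_2 + 1/6·π_3 + 1/12·π_4
  π_3 = 1/12·π_0 + 1/6·π_1 + 1/6·π_2 + 1/4·π_3 + 1/3·π_4
  normalize: π_0 + π_1 + π_2 + π_3 + π_4 = 1
Solving the linear system gives exactly π = [668/2481, 347/2481, 415/2481, 164/827, 559/2481].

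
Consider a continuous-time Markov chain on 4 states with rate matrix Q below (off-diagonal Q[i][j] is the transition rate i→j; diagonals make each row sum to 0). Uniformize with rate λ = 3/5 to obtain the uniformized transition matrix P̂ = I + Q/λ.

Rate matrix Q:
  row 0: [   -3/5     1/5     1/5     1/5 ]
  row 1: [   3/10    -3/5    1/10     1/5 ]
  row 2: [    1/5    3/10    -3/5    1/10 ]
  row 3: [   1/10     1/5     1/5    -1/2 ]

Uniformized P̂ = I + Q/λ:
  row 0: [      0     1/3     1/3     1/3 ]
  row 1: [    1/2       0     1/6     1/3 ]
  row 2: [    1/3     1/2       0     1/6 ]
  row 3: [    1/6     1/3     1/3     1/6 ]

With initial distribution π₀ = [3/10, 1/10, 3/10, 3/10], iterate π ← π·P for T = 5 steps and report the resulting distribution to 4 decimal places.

t=0: π = [0.3000, 0.1000, 0.3000, 0.3000]
t=1: π = [0.2000, 0.3500, 0.2167, 0.2333]
t=2: π = [0.2861, 0.2528, 0.2028, 0.2583]
t=3: π = [0.2370, 0.2829, 0.2236, 0.2565]
t=4: π = [0.2587, 0.2763, 0.2117, 0.2533]
t=5: π = [0.2509, 0.2765, 0.2167, 0.2558]

π = [0.2509, 0.2765, 0.2167, 0.2558]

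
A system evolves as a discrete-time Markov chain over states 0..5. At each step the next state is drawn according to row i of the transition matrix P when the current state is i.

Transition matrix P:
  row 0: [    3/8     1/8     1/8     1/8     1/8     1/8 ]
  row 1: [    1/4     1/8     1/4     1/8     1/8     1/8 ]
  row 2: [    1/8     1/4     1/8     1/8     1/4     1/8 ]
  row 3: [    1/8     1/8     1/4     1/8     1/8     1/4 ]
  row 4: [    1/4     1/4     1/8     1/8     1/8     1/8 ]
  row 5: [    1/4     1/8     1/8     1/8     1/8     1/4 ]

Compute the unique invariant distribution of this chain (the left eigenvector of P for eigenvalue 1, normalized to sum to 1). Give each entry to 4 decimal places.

Balance equations π_j = Σ_i π_i·P[i][j]:
  π_0 = 3/8·π_0 + 1/4·π_1 + 1/8·π_2 + 1/8·π_3 + 1/4·π_4 + 1/4·π_5
  π_1 = 1/8·π_0 + 1/8·π_1 + 1/4·π_2 + 1/8·π_3 + 1/4·π_4 + 1/8·π_5
  π_2 = 1/8·π_0 + 1/4·π_1 + 1/8·π_2 + 1/4·π_3 + 1/8·π_4 + 1/8·π_5
  π_3 = 1/8·π_0 + 1/8·π_1 + 1/8·π_2 + 1/8·π_3 + 1/8·π_4 + 1/8·π_5
  π_4 = 1/8·π_0 + 1/8·π_1 + 1/4·π_2 + 1/8·π_3 + 1/8·π_4 + 1/8·π_5
  normalize: π_0 + π_1 + π_2 + π_3 + π_4 + π_5 = 1
Solving the linear system gives exactly π = [6897/28168, 657/4024, 81/503, 1/8, 73/503, 9/56].

π = [0.2449, 0.1633, 0.1610, 0.1250, 0.1451, 0.1607]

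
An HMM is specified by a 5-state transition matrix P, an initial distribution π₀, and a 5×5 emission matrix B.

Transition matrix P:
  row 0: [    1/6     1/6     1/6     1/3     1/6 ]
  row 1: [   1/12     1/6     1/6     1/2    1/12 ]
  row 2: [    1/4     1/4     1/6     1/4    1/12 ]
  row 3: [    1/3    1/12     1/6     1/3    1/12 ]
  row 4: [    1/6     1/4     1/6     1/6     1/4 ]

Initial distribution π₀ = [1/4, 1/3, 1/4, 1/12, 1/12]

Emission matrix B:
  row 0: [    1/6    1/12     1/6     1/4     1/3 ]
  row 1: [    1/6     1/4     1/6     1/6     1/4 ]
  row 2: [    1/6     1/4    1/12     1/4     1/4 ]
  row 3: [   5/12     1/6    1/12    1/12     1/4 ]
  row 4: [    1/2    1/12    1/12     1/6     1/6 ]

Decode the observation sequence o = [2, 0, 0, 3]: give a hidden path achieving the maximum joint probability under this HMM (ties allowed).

path = [1, 3, 3, 0]

t=0: δ = [4.167e-02, 5.556e-02, 2.083e-02, 6.944e-03, 6.944e-03]  (obs o_0=2)
t=1: δ = [1.157e-03, 1.543e-03, 1.543e-03, 1.157e-02, 3.472e-03]  ψ = [0, 1, 1, 1, 0]  (obs o_1=0)
t=2: δ = [6.430e-04, 1.608e-04, 3.215e-04, 1.608e-03, 4.823e-04]  ψ = [3, 3, 3, 3, 3]  (obs o_2=0)
t=3: δ = [1.340e-04, 2.233e-05, 6.698e-05, 4.465e-05, 2.233e-05]  ψ = [3, 3, 3, 3, 3]  (obs o_3=3)
backtrack: best end state = 0; path = [1, 3, 3, 0]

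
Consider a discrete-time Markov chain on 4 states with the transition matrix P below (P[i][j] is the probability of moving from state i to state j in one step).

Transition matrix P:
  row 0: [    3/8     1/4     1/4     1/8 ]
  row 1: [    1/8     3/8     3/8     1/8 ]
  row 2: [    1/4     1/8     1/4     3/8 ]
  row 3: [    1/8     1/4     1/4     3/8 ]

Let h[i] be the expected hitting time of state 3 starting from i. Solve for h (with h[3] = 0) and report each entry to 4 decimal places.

First-step conditioning: h[3] = 0; for i ≠ 3, h[i] = 1 + Σ_k P[i][k]·h[k].
  h[0] = 1 + 3/8·h[0] + 1/4·h[1] + 1/4·h[2]
  h[1] = 1 + 1/8·h[0] + 3/8·h[1] + 3/8·h[2]
  h[2] = 1 + 1/4·h[0] + 1/8·h[1] + 1/4·h[2]
Solving the 3×3 linear system over states ≠ 3 gives exactly h = [456/89, 440/89, 344/89, 0] (h[3] = 0 is the target).

h = [5.1236, 4.9438, 3.8652, 0.0000]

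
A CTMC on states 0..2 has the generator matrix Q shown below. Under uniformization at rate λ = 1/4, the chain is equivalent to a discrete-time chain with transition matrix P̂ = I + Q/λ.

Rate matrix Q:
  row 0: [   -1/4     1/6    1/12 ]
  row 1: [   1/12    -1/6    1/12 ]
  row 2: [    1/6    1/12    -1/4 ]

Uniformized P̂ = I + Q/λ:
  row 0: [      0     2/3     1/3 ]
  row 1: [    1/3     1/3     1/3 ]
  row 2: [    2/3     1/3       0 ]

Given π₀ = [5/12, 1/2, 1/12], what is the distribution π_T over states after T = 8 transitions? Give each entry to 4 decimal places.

t=0: π = [0.4167, 0.5000, 0.0833]
t=1: π = [0.2222, 0.4722, 0.3056]
t=2: π = [0.3611, 0.4074, 0.2315]
t=3: π = [0.2901, 0.4537, 0.2562]
t=4: π = [0.3220, 0.4300, 0.2479]
t=5: π = [0.3086, 0.4407, 0.2507]
t=6: π = [0.3140, 0.4362, 0.2498]
t=7: π = [0.3119, 0.4380, 0.2501]
t=8: π = [0.3127, 0.4373, 0.2500]

π = [0.3127, 0.4373, 0.2500]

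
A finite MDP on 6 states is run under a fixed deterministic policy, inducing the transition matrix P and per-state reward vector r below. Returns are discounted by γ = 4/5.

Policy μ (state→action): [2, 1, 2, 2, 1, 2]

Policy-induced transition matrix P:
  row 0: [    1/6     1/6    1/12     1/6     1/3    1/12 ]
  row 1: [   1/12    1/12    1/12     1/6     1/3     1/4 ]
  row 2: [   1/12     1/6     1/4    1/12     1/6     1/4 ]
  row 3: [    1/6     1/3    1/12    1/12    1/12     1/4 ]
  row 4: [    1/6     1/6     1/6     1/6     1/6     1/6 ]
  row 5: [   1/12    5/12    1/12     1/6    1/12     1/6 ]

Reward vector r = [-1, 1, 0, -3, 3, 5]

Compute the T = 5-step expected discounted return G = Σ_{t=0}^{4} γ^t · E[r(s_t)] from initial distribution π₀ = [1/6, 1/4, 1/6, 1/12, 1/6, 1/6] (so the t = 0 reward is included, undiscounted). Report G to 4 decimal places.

t=0: π = [0.1667, 0.2500, 0.1667, 0.0833, 0.1667, 0.1667], E[r] = 1.1667, γ^t·E[r] = 1.166667, running G = 1.166667
t=1: π = [0.1181, 0.2014, 0.1250, 0.1458, 0.2153, 0.1944], E[r] = 1.2639, γ^t·E[r] = 1.011111, running G = 2.177778
t=2: π = [0.1233, 0.2228, 0.1221, 0.1441, 0.1916, 0.1962], E[r] = 1.2228, γ^t·E[r] = 0.782593, running G = 2.960370
t=3: π = [0.1216, 0.2212, 0.1196, 0.1445, 0.1960, 0.1971], E[r] = 1.2398, γ^t·E[r] = 0.634790, running G = 3.595160
t=4: π = [0.1218, 0.2216, 0.1196, 0.1447, 0.1953, 0.1970], E[r] = 1.2366, γ^t·E[r] = 0.506528, running G = 4.101689

G = 4.1017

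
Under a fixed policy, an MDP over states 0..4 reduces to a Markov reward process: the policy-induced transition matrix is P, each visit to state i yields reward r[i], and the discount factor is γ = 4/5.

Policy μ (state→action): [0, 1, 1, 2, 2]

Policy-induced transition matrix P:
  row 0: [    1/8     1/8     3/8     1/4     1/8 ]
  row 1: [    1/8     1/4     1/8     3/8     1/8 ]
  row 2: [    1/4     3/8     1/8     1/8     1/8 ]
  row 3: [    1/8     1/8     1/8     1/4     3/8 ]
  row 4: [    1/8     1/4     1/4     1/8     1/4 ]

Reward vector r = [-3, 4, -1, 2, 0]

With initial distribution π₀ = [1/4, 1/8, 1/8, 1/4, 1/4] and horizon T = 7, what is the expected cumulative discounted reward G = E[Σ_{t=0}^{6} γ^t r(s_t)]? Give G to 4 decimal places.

G = 2.1814

t=0: π = [0.2500, 0.1250, 0.1250, 0.2500, 0.2500], E[r] = 0.1250, γ^t·E[r] = 0.125000, running G = 0.125000
t=1: π = [0.1406, 0.2031, 0.2188, 0.2188, 0.2188], E[r] = 0.6094, γ^t·E[r] = 0.487500, running G = 0.612500
t=2: π = [0.1523, 0.2324, 0.1875, 0.2207, 0.2070], E[r] = 0.7266, γ^t·E[r] = 0.465000, running G = 1.077500
t=3: π = [0.1484, 0.2268, 0.1890, 0.2297, 0.2061], E[r] = 0.7324, γ^t·E[r] = 0.375000, running G = 1.452500
t=4: π = [0.1486, 0.2263, 0.1879, 0.2290, 0.2082], E[r] = 0.7296, γ^t·E[r] = 0.298850, running G = 1.751350
t=5: π = [0.1485, 0.2263, 0.1882, 0.2288, 0.2083], E[r] = 0.7291, γ^t·E[r] = 0.238905, running G = 1.990255
t=6: π = [0.1485, 0.2264, 0.1882, 0.2287, 0.2082], E[r] = 0.7292, γ^t·E[r] = 0.191154, running G = 2.181409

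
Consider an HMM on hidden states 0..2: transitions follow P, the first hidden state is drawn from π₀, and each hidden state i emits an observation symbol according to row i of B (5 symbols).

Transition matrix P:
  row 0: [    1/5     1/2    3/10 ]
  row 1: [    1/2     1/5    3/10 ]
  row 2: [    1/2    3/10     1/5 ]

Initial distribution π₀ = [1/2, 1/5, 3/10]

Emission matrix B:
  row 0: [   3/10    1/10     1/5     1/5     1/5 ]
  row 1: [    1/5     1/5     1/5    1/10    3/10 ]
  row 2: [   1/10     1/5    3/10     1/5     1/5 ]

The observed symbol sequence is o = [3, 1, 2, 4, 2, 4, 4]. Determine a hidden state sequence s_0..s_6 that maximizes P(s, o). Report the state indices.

path = [0, 1, 0, 1, 0, 1, 0]

t=0: δ = [1.000e-01, 2.000e-02, 6.000e-02]  (obs o_0=3)
t=1: δ = [3.000e-03, 1.000e-02, 6.000e-03]  ψ = [2, 0, 0]  (obs o_1=1)
t=2: δ = [1.000e-03, 4.000e-04, 9.000e-04]  ψ = [1, 1, 1]  (obs o_2=2)
t=3: δ = [9.000e-05, 1.500e-04, 6.000e-05]  ψ = [2, 0, 0]  (obs o_3=4)
t=4: δ = [1.500e-05, 9.000e-06, 1.350e-05]  ψ = [1, 0, 1]  (obs o_4=2)
t=5: δ = [1.350e-06, 2.250e-06, 9.000e-07]  ψ = [2, 0, 0]  (obs o_5=4)
t=6: δ = [2.250e-07, 2.025e-07, 1.350e-07]  ψ = [1, 0, 1]  (obs o_6=4)
backtrack: best end state = 0; path = [0, 1, 0, 1, 0, 1, 0]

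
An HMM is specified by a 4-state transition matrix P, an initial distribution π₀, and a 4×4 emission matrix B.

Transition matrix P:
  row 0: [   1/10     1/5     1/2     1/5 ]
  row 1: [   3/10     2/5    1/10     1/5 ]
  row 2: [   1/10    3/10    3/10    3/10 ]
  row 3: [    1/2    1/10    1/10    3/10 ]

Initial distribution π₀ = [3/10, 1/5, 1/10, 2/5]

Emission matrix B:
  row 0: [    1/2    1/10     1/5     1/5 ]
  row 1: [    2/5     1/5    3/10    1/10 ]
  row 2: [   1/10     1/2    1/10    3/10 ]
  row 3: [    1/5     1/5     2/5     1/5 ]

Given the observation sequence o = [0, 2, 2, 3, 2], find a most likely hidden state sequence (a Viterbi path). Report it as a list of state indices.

path = [0, 3, 0, 2, 3]

t=0: δ = [1.500e-01, 8.000e-02, 1.000e-02, 8.000e-02]  (obs o_0=0)
t=1: δ = [8.000e-03, 9.600e-03, 7.500e-03, 1.200e-02]  ψ = [3, 1, 0, 0]  (obs o_1=2)
t=2: δ = [1.200e-03, 1.152e-03, 4.000e-04, 1.440e-03]  ψ = [3, 1, 0, 3]  (obs o_2=2)
t=3: δ = [1.440e-04, 4.608e-05, 1.800e-04, 8.640e-05]  ψ = [3, 1, 0, 3]  (obs o_3=3)
t=4: δ = [8.640e-06, 1.620e-05, 7.200e-06, 2.160e-05]  ψ = [3, 2, 0, 2]  (obs o_4=2)
backtrack: best end state = 3; path = [0, 3, 0, 2, 3]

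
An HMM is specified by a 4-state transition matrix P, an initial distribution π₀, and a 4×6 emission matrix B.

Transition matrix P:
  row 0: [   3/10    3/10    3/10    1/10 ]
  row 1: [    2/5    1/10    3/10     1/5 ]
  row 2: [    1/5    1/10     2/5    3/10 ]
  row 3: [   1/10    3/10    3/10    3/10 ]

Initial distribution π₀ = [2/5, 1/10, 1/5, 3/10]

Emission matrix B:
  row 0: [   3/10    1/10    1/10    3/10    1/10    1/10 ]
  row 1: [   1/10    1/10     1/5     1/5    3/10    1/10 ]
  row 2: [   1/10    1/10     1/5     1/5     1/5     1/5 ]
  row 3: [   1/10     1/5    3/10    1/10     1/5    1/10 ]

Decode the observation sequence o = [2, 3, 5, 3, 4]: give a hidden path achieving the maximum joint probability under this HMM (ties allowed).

t=0: δ = [4.000e-02, 2.000e-02, 4.000e-02, 9.000e-02]  (obs o_0=2)
t=1: δ = [3.600e-03, 5.400e-03, 5.400e-03, 2.700e-03]  ψ = [0, 3, 3, 3]  (obs o_1=3)
t=2: δ = [2.160e-04, 1.080e-04, 4.320e-04, 1.620e-04]  ψ = [1, 0, 2, 2]  (obs o_2=5)
t=3: δ = [2.592e-05, 1.296e-05, 3.456e-05, 1.296e-05]  ψ = [2, 0, 2, 2]  (obs o_3=3)
t=4: δ = [7.776e-07, 2.333e-06, 2.765e-06, 2.074e-06]  ψ = [0, 0, 2, 2]  (obs o_4=4)
backtrack: best end state = 2; path = [3, 2, 2, 2, 2]

path = [3, 2, 2, 2, 2]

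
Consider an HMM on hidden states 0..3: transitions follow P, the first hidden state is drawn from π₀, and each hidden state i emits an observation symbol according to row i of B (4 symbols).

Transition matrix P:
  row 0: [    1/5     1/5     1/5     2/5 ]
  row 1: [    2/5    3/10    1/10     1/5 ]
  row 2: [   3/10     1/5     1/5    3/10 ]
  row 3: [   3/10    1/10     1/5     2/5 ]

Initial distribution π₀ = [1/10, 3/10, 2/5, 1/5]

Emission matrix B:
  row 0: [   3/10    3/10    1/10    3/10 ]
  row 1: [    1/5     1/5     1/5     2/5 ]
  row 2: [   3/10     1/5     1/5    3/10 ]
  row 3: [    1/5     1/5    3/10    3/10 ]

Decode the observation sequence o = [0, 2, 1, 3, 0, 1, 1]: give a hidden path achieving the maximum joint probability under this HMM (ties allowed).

t=0: δ = [3.000e-02, 6.000e-02, 1.200e-01, 4.000e-02]  (obs o_0=0)
t=1: δ = [3.600e-03, 4.800e-03, 4.800e-03, 1.080e-02]  ψ = [2, 2, 2, 2]  (obs o_1=2)
t=2: δ = [9.720e-04, 2.880e-04, 4.320e-04, 8.640e-04]  ψ = [3, 1, 3, 3]  (obs o_2=1)
t=3: δ = [7.776e-05, 7.776e-05, 5.832e-05, 1.166e-04]  ψ = [3, 0, 0, 0]  (obs o_3=3)
t=4: δ = [1.050e-05, 4.666e-06, 6.998e-06, 9.331e-06]  ψ = [3, 1, 3, 3]  (obs o_4=0)
t=5: δ = [8.398e-07, 4.199e-07, 4.199e-07, 8.398e-07]  ψ = [3, 0, 0, 0]  (obs o_5=1)
t=6: δ = [7.558e-08, 3.359e-08, 3.359e-08, 6.718e-08]  ψ = [3, 0, 0, 0]  (obs o_6=1)
backtrack: best end state = 0; path = [2, 3, 0, 3, 0, 3, 0]

path = [2, 3, 0, 3, 0, 3, 0]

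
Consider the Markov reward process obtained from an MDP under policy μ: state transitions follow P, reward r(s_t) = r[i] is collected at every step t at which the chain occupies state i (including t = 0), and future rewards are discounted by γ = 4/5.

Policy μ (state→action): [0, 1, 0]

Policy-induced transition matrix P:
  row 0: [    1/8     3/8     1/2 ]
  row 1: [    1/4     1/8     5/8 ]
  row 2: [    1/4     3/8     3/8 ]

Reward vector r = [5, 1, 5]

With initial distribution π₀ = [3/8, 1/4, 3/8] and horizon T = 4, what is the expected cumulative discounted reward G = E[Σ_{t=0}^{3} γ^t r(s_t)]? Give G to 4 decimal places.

t=0: π = [0.3750, 0.2500, 0.3750], E[r] = 4.0000, γ^t·E[r] = 4.000000, running G = 4.000000
t=1: π = [0.2031, 0.3125, 0.4844], E[r] = 3.7500, γ^t·E[r] = 3.000000, running G = 7.000000
t=2: π = [0.2246, 0.2969, 0.4785], E[r] = 3.8125, γ^t·E[r] = 2.440000, running G = 9.440000
t=3: π = [0.2219, 0.3008, 0.4773], E[r] = 3.7969, γ^t·E[r] = 1.944000, running G = 11.384000

G = 11.3840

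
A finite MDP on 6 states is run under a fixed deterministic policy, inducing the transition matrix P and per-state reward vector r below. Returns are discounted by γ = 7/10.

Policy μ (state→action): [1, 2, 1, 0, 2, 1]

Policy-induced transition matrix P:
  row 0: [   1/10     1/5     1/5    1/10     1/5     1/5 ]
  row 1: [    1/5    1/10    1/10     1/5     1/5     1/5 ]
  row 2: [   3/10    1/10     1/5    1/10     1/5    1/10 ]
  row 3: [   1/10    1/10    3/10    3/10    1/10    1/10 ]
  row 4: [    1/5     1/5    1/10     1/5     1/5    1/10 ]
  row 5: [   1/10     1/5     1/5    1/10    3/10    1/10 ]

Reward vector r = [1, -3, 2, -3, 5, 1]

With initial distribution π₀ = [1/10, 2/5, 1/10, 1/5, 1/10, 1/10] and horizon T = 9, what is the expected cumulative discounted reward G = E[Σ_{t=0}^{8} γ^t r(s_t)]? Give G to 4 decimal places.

t=0: π = [0.1000, 0.4000, 0.1000, 0.2000, 0.1000, 0.1000], E[r] = -0.9000, γ^t·E[r] = -0.900000, running G = -0.900000
t=1: π = [0.1700, 0.1300, 0.1700, 0.1900, 0.1900, 0.1500], E[r] = 0.6500, γ^t·E[r] = 0.455000, running G = -0.445000
t=2: π = [0.1660, 0.1510, 0.1870, 0.1700, 0.1960, 0.1300], E[r] = 0.6870, γ^t·E[r] = 0.336630, running G = -0.108370
t=3: π = [0.1721, 0.1492, 0.1823, 0.1687, 0.1960, 0.1317], E[r] = 0.6947, γ^t·E[r] = 0.238282, running G = 0.129912
t=4: π = [0.1710, 0.1500, 0.1824, 0.1683, 0.1963, 0.1321], E[r] = 0.6946, γ^t·E[r] = 0.166771, running G = 0.296683
t=5: π = [0.1711, 0.1499, 0.1822, 0.1683, 0.1964, 0.1321], E[r] = 0.6949, γ^t·E[r] = 0.116785, running G = 0.413469
t=6: π = [0.1711, 0.1500, 0.1822, 0.1683, 0.1964, 0.1321], E[r] = 0.6947, γ^t·E[r] = 0.081735, running G = 0.495203
t=7: π = [0.1711, 0.1500, 0.1822, 0.1683, 0.1964, 0.1321], E[r] = 0.6947, γ^t·E[r] = 0.057214, running G = 0.552417
t=8: π = [0.1711, 0.1500, 0.1822, 0.1683, 0.1964, 0.1321], E[r] = 0.6947, γ^t·E[r] = 0.040050, running G = 0.592467

G = 0.5925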